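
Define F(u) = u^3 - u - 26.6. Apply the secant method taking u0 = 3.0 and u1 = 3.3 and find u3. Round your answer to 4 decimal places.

F(3.0) = -2.600000, F(3.3) = 6.037000
u2 = 3.300000 − 6.037000·(3.300000 − 3.000000) / (6.037000 − (-2.600000)) = 3.300000 − (1.811100)/(8.637000) = 3.090309
F(3.090309) = -0.177824
u3 = 3.090309 − (-0.177824)·(3.090309 − 3.300000) / (-0.177824 − 6.037000) = 3.090309 − (0.037288)/(-6.214824) = 3.096309

3.0963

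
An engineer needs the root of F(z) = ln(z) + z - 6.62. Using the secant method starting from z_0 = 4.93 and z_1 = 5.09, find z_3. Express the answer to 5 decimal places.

5.00880

F(4.93) = -0.0946610, F(5.09) = 0.0972778
z_2 = 5.0900000 − 0.0972778·(5.0900000 − 4.9300000) / (0.0972778 − (-0.0946610)) = 5.0900000 − (0.0155645)/(0.1919388) = 5.0089093
F(5.0089093) = 0.0001275
z_3 = 5.0089093 − 0.0001275·(5.0089093 − 5.0900000) / (0.0001275 − 0.0972778) = 5.0089093 − (-0.0000103)/(-0.0971503) = 5.0088029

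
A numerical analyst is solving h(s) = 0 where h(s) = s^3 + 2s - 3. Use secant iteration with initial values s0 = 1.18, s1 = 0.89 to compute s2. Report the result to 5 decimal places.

h(1.18) = 1.0030320, h(0.89) = -0.5150310
s2 = 0.8900000 − (-0.5150310)·(0.8900000 − 1.1800000) / (-0.5150310 − 1.0030320) = 0.8900000 − (0.1493590)/(-1.5180630) = 0.9883879

0.98839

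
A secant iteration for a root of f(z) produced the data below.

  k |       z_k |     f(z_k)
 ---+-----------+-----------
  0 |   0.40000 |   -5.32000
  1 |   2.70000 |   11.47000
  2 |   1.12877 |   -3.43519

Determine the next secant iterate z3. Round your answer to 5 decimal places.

1.49089

z3 = 1.12877 − (-3.43519)·(1.12877 − 2.70000) / (-3.43519 − 11.47000)
   = 1.12877 − (5.3974736)/(-14.9051900) = 1.4908904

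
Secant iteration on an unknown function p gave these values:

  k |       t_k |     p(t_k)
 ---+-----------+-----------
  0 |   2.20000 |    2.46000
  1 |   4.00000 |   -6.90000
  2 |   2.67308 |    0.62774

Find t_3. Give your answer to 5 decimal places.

2.78373

t_3 = 2.67308 − 0.62774·(2.67308 − 4.00000) / (0.62774 − (-6.90000))
   = 2.67308 − (-0.8329608)/(7.5277400) = 2.7837322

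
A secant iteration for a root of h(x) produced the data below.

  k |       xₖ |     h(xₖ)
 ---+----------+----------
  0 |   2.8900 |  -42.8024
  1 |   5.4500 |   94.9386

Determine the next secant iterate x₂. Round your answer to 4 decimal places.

3.6855

x₂ = 5.4500 − 94.9386·(5.4500 − 2.8900) / (94.9386 − (-42.8024))
   = 5.4500 − (243.042816)/(137.741000) = 3.685509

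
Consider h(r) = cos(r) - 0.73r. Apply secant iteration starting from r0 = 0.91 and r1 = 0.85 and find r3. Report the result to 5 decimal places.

0.87650

h(0.91) = -0.0505543, h(0.85) = 0.0394831
r2 = 0.8500000 − 0.0394831·(0.8500000 − 0.9100000) / (0.0394831 − (-0.0505543)) = 0.8500000 − (-0.0023690)/(0.0900374) = 0.8763112
h(0.8763112) = 0.0002828
r3 = 0.8763112 − 0.0002828·(0.8763112 − 0.8500000) / (0.0002828 − 0.0394831) = 0.8763112 − (0.0000074)/(-0.0392004) = 0.8765010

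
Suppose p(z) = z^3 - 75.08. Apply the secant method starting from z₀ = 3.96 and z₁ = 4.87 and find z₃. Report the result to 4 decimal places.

p(3.96) = -12.980864, p(4.87) = 40.421303
z₂ = 4.870000 − 40.421303·(4.870000 − 3.960000) / (40.421303 − (-12.980864)) = 4.870000 − (36.783386)/(53.402167) = 4.181201
p(4.181201) = -1.982423
z₃ = 4.181201 − (-1.982423)·(4.181201 − 4.870000) / (-1.982423 − 40.421303) = 4.181201 − (1.365492)/(-42.403726) = 4.213403

4.2134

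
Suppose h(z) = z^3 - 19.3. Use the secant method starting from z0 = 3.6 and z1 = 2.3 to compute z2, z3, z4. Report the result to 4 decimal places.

h(3.6) = 27.356000, h(2.3) = -7.133000
z2 = 2.300000 − (-7.133000)·(2.300000 − 3.600000) / (-7.133000 − 27.356000) = 2.300000 − (9.272900)/(-34.489000) = 2.568865
h(2.568865) = -2.347878
z3 = 2.568865 − (-2.347878)·(2.568865 − 2.300000) / (-2.347878 − (-7.133000)) = 2.568865 − (-0.631263)/(4.785122) = 2.700788
h(2.700788) = 0.400228
z4 = 2.700788 − 0.400228·(2.700788 − 2.568865) / (0.400228 − (-2.347878)) = 2.700788 − (0.052799)/(2.748106) = 2.681575

2.5689, 2.7008, 2.6816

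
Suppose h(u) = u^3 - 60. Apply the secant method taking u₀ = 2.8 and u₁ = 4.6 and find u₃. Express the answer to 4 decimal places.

h(2.8) = -38.048000, h(4.6) = 37.336000
u₂ = 4.600000 − 37.336000·(4.600000 − 2.800000) / (37.336000 − (-38.048000)) = 4.600000 − (67.204800)/(75.384000) = 3.708500
h(3.708500) = -8.997083
u₃ = 3.708500 − (-8.997083)·(3.708500 − 4.600000) / (-8.997083 − 37.336000) = 3.708500 − (8.020895)/(-46.333083) = 3.881614

3.8816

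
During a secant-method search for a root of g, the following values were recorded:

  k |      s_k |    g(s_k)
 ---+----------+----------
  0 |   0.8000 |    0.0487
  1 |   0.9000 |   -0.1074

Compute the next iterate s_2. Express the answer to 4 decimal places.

s_2 = 0.9000 − (-0.1074)·(0.9000 − 0.8000) / (-0.1074 − 0.0487)
   = 0.9000 − (-0.010740)/(-0.156100) = 0.831198

0.8312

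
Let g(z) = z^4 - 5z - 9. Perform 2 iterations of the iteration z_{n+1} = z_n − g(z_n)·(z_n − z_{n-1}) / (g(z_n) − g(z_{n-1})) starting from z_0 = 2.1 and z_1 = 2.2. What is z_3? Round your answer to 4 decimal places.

g(2.1) = -0.051900, g(2.2) = 3.425600
z_2 = 2.200000 − 3.425600·(2.200000 − 2.100000) / (3.425600 − (-0.051900)) = 2.200000 − (0.342560)/(3.477500) = 2.101492
g(2.101492) = -0.004017
z_3 = 2.101492 − (-0.004017)·(2.101492 − 2.200000) / (-0.004017 − 3.425600) = 2.101492 − (0.000396)/(-3.429617) = 2.101608

2.1016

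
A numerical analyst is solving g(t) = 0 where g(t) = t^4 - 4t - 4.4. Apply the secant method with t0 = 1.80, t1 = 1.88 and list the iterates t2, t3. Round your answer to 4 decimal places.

1.8527, 1.8540

g(1.80) = -1.102400, g(1.88) = 0.571983
t2 = 1.880000 − 0.571983·(1.880000 − 1.800000) / (0.571983 − (-1.102400)) = 1.880000 − (0.045759)/(1.674383) = 1.852671
g(1.852671) = -0.029377
t3 = 1.852671 − (-0.029377)·(1.852671 − 1.880000) / (-0.029377 − 0.571983) = 1.852671 − (0.000803)/(-0.601360) = 1.854006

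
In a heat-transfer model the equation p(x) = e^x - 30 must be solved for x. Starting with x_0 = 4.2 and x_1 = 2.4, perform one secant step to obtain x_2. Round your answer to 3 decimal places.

3.014

p(4.2) = 36.68633, p(2.4) = -18.97682
x_2 = 2.40000 − (-18.97682)·(2.40000 − 4.20000) / (-18.97682 − 36.68633) = 2.40000 − (34.15828)/(-55.66315) = 3.01366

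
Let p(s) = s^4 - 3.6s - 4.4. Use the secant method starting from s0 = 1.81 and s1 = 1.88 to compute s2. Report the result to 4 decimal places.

1.8185

p(1.81) = -0.183169, p(1.88) = 1.323983
s2 = 1.880000 − 1.323983·(1.880000 − 1.810000) / (1.323983 − (-0.183169)) = 1.880000 − (0.092679)/(1.507152) = 1.818507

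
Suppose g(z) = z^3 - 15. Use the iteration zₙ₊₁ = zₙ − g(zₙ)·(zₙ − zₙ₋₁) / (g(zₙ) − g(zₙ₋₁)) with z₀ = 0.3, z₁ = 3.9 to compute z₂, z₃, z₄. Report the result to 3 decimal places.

g(0.3) = -14.97300, g(3.9) = 44.31900
z₂ = 3.90000 − 44.31900·(3.90000 − 0.30000) / (44.31900 − (-14.97300)) = 3.90000 − (159.54840)/(59.29200) = 1.20911
g(1.20911) = -13.23236
z₃ = 1.20911 − (-13.23236)·(1.20911 − 3.90000) / (-13.23236 − 44.31900) = 1.20911 − (35.60685)/(-57.55136) = 1.82780
g(1.82780) = -8.89354
z₄ = 1.82780 − (-8.89354)·(1.82780 − 1.20911) / (-8.89354 − (-13.23236)) = 1.82780 − (-5.50241)/(4.33881) = 3.09599

1.209, 1.828, 3.096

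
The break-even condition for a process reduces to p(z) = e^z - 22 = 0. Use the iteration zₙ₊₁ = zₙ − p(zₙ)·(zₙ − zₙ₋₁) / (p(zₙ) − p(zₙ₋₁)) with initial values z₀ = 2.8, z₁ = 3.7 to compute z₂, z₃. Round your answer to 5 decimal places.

p(2.8) = -5.5553532, p(3.7) = 18.4473044
z₂ = 3.7000000 − 18.4473044·(3.7000000 − 2.8000000) / (18.4473044 − (-5.5553532)) = 3.7000000 − (16.6025739)/(24.0026576) = 3.0083027
p(3.0083027) = -1.7470051
z₃ = 3.0083027 − (-1.7470051)·(3.0083027 − 3.7000000) / (-1.7470051 − 18.4473044) = 3.0083027 − (1.2083987)/(-20.1943094) = 3.0681413

3.00830, 3.06814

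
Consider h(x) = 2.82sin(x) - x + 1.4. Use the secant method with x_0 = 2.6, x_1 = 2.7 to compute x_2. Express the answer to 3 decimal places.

2.673

h(2.6) = 0.25371, h(2.7) = -0.09479
x_2 = 2.70000 − (-0.09479)·(2.70000 − 2.60000) / (-0.09479 − 0.25371) = 2.70000 − (-0.00948)/(-0.34850) = 2.67280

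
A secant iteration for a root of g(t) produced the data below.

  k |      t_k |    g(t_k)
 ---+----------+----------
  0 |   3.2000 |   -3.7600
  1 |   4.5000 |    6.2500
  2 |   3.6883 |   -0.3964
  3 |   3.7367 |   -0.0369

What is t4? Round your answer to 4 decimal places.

t4 = 3.7367 − (-0.0369)·(3.7367 − 3.6883) / (-0.0369 − (-0.3964))
   = 3.7367 − (-0.001786)/(0.359500) = 3.741668

3.7417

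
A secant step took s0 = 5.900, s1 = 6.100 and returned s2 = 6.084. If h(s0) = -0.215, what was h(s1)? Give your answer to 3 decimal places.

The secant line through (5.900, -0.215) and (6.100, h(s1)) crosses zero at s2 = 6.084.
So (5.900, -0.215), (6.100, h(s1)), (6.084, 0) are collinear:
h(s1) = -0.215 · (6.100 − 6.084) / (5.900 − 6.084) = -0.215 · (0.01600)/(-0.18400) = 0.01870

0.019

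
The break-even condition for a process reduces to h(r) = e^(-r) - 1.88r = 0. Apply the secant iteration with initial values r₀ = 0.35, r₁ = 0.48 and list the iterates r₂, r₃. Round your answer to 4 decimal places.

h(0.35) = 0.046688, h(0.48) = -0.283617
r₂ = 0.480000 − (-0.283617)·(0.480000 − 0.350000) / (-0.283617 − 0.046688) = 0.480000 − (-0.036870)/(-0.330305) = 0.368375
h(0.368375) = -0.000688
r₃ = 0.368375 − (-0.000688)·(0.368375 − 0.480000) / (-0.000688 − (-0.283617)) = 0.368375 − (0.000077)/(0.282928) = 0.368104

0.3684, 0.3681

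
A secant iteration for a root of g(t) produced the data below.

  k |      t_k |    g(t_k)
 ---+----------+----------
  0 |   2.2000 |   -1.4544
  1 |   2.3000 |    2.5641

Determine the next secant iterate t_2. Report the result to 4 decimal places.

2.2362

t_2 = 2.3000 − 2.5641·(2.3000 − 2.2000) / (2.5641 − (-1.4544))
   = 2.3000 − (0.256410)/(4.018500) = 2.236193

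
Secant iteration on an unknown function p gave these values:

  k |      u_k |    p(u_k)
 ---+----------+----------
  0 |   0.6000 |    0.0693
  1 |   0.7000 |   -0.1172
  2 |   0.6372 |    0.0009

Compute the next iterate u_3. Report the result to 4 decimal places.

u_3 = 0.6372 − 0.0009·(0.6372 − 0.7000) / (0.0009 − (-0.1172))
   = 0.6372 − (-0.000057)/(0.118100) = 0.637679

0.6377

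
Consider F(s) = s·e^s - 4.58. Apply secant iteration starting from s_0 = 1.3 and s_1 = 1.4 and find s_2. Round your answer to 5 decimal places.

F(1.3) = 0.1900857, F(1.4) = 1.0972800
s_2 = 1.4000000 − 1.0972800·(1.4000000 − 1.3000000) / (1.0972800 − 0.1900857) = 1.4000000 − (0.1097280)/(0.9071943) = 1.2790469

1.27905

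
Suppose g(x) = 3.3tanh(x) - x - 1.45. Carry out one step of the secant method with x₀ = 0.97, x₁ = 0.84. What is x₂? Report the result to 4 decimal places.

g(0.97) = 0.050724, g(0.84) = -0.026830
x₂ = 0.840000 − (-0.026830)·(0.840000 − 0.970000) / (-0.026830 − 0.050724) = 0.840000 − (0.003488)/(-0.077554) = 0.884974

0.8850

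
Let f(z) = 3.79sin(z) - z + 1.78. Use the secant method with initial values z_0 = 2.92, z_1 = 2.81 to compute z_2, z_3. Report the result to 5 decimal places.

f(2.92) = -0.3070201, f(2.81) = 0.2038320
z_2 = 2.8100000 − 0.2038320·(2.8100000 − 2.9200000) / (0.2038320 − (-0.3070201)) = 2.8100000 − (-0.0224215)/(0.5108521) = 2.8538904
f(2.8538904) = 0.0015207
z_3 = 2.8538904 − 0.0015207·(2.8538904 − 2.8100000) / (0.0015207 − 0.2038320) = 2.8538904 − (0.0000667)/(-0.2023113) = 2.8542203

2.85389, 2.85422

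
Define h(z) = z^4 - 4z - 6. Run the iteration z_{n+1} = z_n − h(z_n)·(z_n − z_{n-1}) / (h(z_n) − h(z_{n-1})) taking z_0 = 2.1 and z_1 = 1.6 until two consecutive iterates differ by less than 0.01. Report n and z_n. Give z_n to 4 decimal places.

n = 5, z_n = 1.9237

h(2.1) = 5.048100, h(1.6) = -5.846400
z_2 = 1.600000 − (-5.846400)·(-0.500000)/(-10.894500) = 1.868319;  |Δ| = 0.268319
h(1.868319) = -1.288879
z_3 = 1.868319 − (-1.288879)·(0.268319)/(4.557521) = 1.944200;  |Δ| = 0.075881
h(1.944200) = 0.510952
z_4 = 1.944200 − 0.510952·(0.075881)/(1.799832) = 1.922658;  |Δ| = 0.021542
h(1.922658) = -0.025670
z_5 = 1.922658 − (-0.025670)·(-0.021542)/(-0.536623) = 1.923689;  |Δ| = 0.001030
|z_5 − z_4| = 0.001030 < 0.01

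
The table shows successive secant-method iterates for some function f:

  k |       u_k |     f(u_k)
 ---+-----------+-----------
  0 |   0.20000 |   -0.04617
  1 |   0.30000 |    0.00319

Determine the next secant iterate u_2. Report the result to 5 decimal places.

0.29354

u_2 = 0.30000 − 0.00319·(0.30000 − 0.20000) / (0.00319 − (-0.04617))
   = 0.30000 − (0.0003190)/(0.0493600) = 0.2935373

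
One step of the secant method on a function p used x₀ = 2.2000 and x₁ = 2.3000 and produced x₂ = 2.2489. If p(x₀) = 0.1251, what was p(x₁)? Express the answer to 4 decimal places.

-0.1307

The secant line through (2.2000, 0.1251) and (2.3000, p(x₁)) crosses zero at x₂ = 2.2489.
So (2.2000, 0.1251), (2.3000, p(x₁)), (2.2489, 0) are collinear:
p(x₁) = 0.1251 · (2.3000 − 2.2489) / (2.2000 − 2.2489) = 0.1251 · (0.051100)/(-0.048900) = -0.130728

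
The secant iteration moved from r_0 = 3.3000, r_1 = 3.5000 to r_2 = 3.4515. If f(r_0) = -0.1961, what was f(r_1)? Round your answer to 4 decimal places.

The secant line through (3.3000, -0.1961) and (3.5000, f(r_1)) crosses zero at r_2 = 3.4515.
So (3.3000, -0.1961), (3.5000, f(r_1)), (3.4515, 0) are collinear:
f(r_1) = -0.1961 · (3.5000 − 3.4515) / (3.3000 − 3.4515) = -0.1961 · (0.048500)/(-0.151500) = 0.062778

0.0628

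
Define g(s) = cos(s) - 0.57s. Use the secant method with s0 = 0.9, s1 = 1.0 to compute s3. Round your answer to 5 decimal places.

g(0.9) = 0.1086100, g(1.0) = -0.0296977
s2 = 1.0000000 − (-0.0296977)·(1.0000000 − 0.9000000) / (-0.0296977 − 0.1086100) = 1.0000000 − (-0.0029698)/(-0.1383077) = 0.9785278
g(0.9785278) = 0.0004838
s3 = 0.9785278 − 0.0004838·(0.9785278 − 1.0000000) / (0.0004838 − (-0.0296977)) = 0.9785278 − (-0.0000104)/(0.0301814) = 0.9788720

0.97887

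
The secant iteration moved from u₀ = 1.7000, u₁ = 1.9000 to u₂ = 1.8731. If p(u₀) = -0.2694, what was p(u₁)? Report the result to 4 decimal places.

0.0419

The secant line through (1.7000, -0.2694) and (1.9000, p(u₁)) crosses zero at u₂ = 1.8731.
So (1.7000, -0.2694), (1.9000, p(u₁)), (1.8731, 0) are collinear:
p(u₁) = -0.2694 · (1.9000 − 1.8731) / (1.7000 − 1.8731) = -0.2694 · (0.026900)/(-0.173100) = 0.041865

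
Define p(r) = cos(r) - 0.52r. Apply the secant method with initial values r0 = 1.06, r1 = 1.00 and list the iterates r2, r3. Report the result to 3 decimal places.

1.015, 1.015

p(1.06) = -0.06233, p(1.00) = 0.02030
r2 = 1.00000 − 0.02030·(1.00000 − 1.06000) / (0.02030 − (-0.06233)) = 1.00000 − (-0.00122)/(0.08263) = 1.01474
p(1.01474) = 0.00017
r3 = 1.01474 − 0.00017·(1.01474 − 1.00000) / (0.00017 − 0.02030) = 1.01474 − (0.00000)/(-0.02013) = 1.01487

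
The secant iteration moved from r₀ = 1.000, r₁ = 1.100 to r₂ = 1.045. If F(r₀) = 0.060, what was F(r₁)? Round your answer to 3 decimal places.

-0.073

The secant line through (1.000, 0.060) and (1.100, F(r₁)) crosses zero at r₂ = 1.045.
So (1.000, 0.060), (1.100, F(r₁)), (1.045, 0) are collinear:
F(r₁) = 0.060 · (1.100 − 1.045) / (1.000 − 1.045) = 0.060 · (0.05500)/(-0.04500) = -0.07333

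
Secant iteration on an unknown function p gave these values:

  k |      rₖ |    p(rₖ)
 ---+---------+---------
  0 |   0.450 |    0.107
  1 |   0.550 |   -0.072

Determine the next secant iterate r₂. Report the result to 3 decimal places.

r₂ = 0.550 − (-0.072)·(0.550 − 0.450) / (-0.072 − 0.107)
   = 0.550 − (-0.00720)/(-0.17900) = 0.50978

0.510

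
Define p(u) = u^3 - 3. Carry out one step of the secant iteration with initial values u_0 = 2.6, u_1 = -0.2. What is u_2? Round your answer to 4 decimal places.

p(2.6) = 14.576000, p(-0.2) = -3.008000
u_2 = -0.200000 − (-3.008000)·(-0.200000 − 2.600000) / (-3.008000 − 14.576000) = -0.200000 − (8.422400)/(-17.584000) = 0.278981

0.2790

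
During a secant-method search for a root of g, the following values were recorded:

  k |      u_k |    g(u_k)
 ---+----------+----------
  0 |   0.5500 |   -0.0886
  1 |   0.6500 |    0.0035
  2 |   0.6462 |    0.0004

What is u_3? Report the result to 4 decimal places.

0.6457

u_3 = 0.6462 − 0.0004·(0.6462 − 0.6500) / (0.0004 − 0.0035)
   = 0.6462 − (-0.000002)/(-0.003100) = 0.645710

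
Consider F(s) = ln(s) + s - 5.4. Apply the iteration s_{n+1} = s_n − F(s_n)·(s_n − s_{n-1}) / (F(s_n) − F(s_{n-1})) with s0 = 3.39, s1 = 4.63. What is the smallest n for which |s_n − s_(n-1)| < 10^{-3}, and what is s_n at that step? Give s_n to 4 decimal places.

n = 4, s_n = 4.0110

F(3.39) = -0.789170, F(4.63) = 0.762557
s2 = 4.630000 − 0.762557·(1.240000)/(1.551727) = 4.020633;  |Δ| = 0.609367
F(4.020633) = 0.012073
s3 = 4.020633 − 0.012073·(-0.609367)/(-0.750484) = 4.010831;  |Δ| = 0.009803
F(4.010831) = -0.000171
s4 = 4.010831 − (-0.000171)·(-0.009803)/(-0.012244) = 4.010968;  |Δ| = 0.000137
|s4 − s3| = 0.000137 < 10^{-3}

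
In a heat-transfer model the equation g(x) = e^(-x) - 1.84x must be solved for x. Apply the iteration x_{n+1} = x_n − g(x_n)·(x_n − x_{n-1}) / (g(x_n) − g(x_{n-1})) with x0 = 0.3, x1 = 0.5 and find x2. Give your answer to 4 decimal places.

g(0.3) = 0.188818, g(0.5) = -0.313469
x2 = 0.500000 − (-0.313469)·(0.500000 − 0.300000) / (-0.313469 − 0.188818) = 0.500000 − (-0.062694)/(-0.502288) = 0.375183

0.3752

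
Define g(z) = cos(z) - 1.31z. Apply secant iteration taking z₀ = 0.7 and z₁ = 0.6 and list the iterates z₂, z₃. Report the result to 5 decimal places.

g(0.7) = -0.1521578, g(0.6) = 0.0393356
z₂ = 0.6000000 − 0.0393356·(0.6000000 − 0.7000000) / (0.0393356 − (-0.1521578)) = 0.6000000 − (-0.0039336)/(0.1914934) = 0.6205415
g(0.6205415) = 0.0006543
z₃ = 0.6205415 − 0.0006543·(0.6205415 − 0.6000000) / (0.0006543 − 0.0393356) = 0.6205415 − (0.0000134)/(-0.0386813) = 0.6208890

0.62054, 0.62089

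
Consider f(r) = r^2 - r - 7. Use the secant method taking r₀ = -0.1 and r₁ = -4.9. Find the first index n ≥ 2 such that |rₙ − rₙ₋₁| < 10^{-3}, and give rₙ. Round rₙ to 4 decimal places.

f(-0.1) = -6.890000, f(-4.9) = 21.910000
r₂ = -4.900000 − 21.910000·(-4.800000)/(28.800000) = -1.248333;  |Δ| = 3.651667
f(-1.248333) = -4.193331
r₃ = -1.248333 − (-4.193331)·(3.651667)/(-26.103331) = -1.834950;  |Δ| = 0.586617
f(-1.834950) = -1.798009
r₄ = -1.834950 − (-1.798009)·(-0.586617)/(2.395321) = -2.275284;  |Δ| = 0.440334
f(-2.275284) = 0.452201
r₅ = -2.275284 − 0.452201·(-0.440334)/(2.250211) = -2.186795;  |Δ| = 0.088489
f(-2.186795) = -0.031135
r₆ = -2.186795 − (-0.031135)·(0.088489)/(-0.483336) = -2.192495;  |Δ| = 0.005700
f(-2.192495) = -0.000472
r₇ = -2.192495 − (-0.000472)·(-0.005700)/(0.030663) = -2.192582;  |Δ| = 0.000088
|r₇ − r₆| = 0.000088 < 10^{-3}

n = 7, rₙ = -2.1926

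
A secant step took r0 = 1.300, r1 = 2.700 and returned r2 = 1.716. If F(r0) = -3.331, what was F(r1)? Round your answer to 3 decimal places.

7.879

The secant line through (1.300, -3.331) and (2.700, F(r1)) crosses zero at r2 = 1.716.
So (1.300, -3.331), (2.700, F(r1)), (1.716, 0) are collinear:
F(r1) = -3.331 · (2.700 − 1.716) / (1.300 − 1.716) = -3.331 · (0.98400)/(-0.41600) = 7.87910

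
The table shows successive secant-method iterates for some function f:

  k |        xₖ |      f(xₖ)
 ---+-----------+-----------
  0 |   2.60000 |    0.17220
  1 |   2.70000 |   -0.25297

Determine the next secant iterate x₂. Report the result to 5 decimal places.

x₂ = 2.70000 − (-0.25297)·(2.70000 − 2.60000) / (-0.25297 − 0.17220)
   = 2.70000 − (-0.0252970)/(-0.4251700) = 2.6405014

2.64050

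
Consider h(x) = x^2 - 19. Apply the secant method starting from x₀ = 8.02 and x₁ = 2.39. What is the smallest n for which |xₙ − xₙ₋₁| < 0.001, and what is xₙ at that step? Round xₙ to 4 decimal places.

n = 6, xₙ = 4.3589

h(8.02) = 45.320400, h(2.39) = -13.287900
x₂ = 2.390000 − (-13.287900)·(-5.630000)/(-58.608300) = 3.666455;  |Δ| = 1.276455
h(3.666455) = -5.557105
x₃ = 3.666455 − (-5.557105)·(1.276455)/(7.730795) = 4.584006;  |Δ| = 0.917551
h(4.584006) = 2.013112
x₄ = 4.584006 − 2.013112·(0.917551)/(7.570217) = 4.340006;  |Δ| = 0.244000
h(4.340006) = -0.164346
x₅ = 4.340006 − (-0.164346)·(-0.244000)/(-2.177458) = 4.358422;  |Δ| = 0.018416
h(4.358422) = -0.004154
x₆ = 4.358422 − (-0.004154)·(0.018416)/(0.160192) = 4.358900;  |Δ| = 0.000478
|x₆ − x₅| = 0.000478 < 0.001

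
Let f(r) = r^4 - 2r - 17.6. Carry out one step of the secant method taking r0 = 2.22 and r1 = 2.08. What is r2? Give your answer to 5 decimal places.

2.16049

f(2.22) = 2.2491266, f(2.08) = -3.0422630
r2 = 2.0800000 − (-3.0422630)·(2.0800000 − 2.2200000) / (-3.0422630 − 2.2491266) = 2.0800000 − (0.4259168)/(-5.2913896) = 2.1604924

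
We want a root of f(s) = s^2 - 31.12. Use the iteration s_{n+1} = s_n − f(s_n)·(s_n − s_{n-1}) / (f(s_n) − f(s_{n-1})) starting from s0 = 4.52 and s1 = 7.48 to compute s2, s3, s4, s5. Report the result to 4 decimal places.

f(4.52) = -10.689600, f(7.48) = 24.830400
s2 = 7.480000 − 24.830400·(7.480000 − 4.520000) / (24.830400 − (-10.689600)) = 7.480000 − (73.497984)/(35.520000) = 5.410800
f(5.410800) = -1.843243
s3 = 5.410800 − (-1.843243)·(5.410800 − 7.480000) / (-1.843243 − 24.830400) = 5.410800 − (3.814039)/(-26.673643) = 5.553789
f(5.553789) = -0.275427
s4 = 5.553789 − (-0.275427)·(5.553789 − 5.410800) / (-0.275427 − (-1.843243)) = 5.553789 − (-0.039383)/(1.567816) = 5.578909
f(5.578909) = 0.004223
s5 = 5.578909 − 0.004223·(5.578909 − 5.553789) / (0.004223 − (-0.275427)) = 5.578909 − (0.000106)/(0.279650) = 5.578529

5.4108, 5.5538, 5.5789, 5.5785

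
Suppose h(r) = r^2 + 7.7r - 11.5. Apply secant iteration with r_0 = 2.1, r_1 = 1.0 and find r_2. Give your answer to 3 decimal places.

h(2.1) = 9.08000, h(1.0) = -2.80000
r_2 = 1.00000 − (-2.80000)·(1.00000 − 2.10000) / (-2.80000 − 9.08000) = 1.00000 − (3.08000)/(-11.88000) = 1.25926

1.259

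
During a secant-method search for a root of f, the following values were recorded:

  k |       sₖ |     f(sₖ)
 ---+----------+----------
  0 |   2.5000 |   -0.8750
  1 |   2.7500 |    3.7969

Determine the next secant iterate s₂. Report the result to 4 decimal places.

s₂ = 2.7500 − 3.7969·(2.7500 − 2.5000) / (3.7969 − (-0.8750))
   = 2.7500 − (0.949225)/(4.671900) = 2.546822

2.5468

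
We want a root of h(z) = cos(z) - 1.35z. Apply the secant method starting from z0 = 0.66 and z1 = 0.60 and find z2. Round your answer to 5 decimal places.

h(0.66) = -0.1010078, h(0.60) = 0.0153356
z2 = 0.6000000 − 0.0153356·(0.6000000 − 0.6600000) / (0.0153356 − (-0.1010078)) = 0.6000000 − (-0.0009201)/(0.1163434) = 0.6079088

0.60791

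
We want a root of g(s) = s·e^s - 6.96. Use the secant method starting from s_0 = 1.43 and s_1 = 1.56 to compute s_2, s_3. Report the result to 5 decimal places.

g(1.43) = -0.9844602, g(1.56) = 0.4637611
s_2 = 1.5600000 − 0.4637611·(1.5600000 − 1.4300000) / (0.4637611 − (-0.9844602)) = 1.5600000 − (0.0602889)/(1.4482213) = 1.5183703
g(1.5183703) = -0.0289732
s_3 = 1.5183703 − (-0.0289732)·(1.5183703 − 1.5600000) / (-0.0289732 − 0.4637611) = 1.5183703 − (0.0012061)/(-0.4927344) = 1.5208182

1.51837, 1.52082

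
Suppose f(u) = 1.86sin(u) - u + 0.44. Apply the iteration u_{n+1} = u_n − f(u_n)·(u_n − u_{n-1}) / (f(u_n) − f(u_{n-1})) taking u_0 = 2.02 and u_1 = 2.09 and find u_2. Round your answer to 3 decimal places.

f(2.02) = 0.09548, f(2.09) = -0.03512
u_2 = 2.09000 − (-0.03512)·(2.09000 − 2.02000) / (-0.03512 − 0.09548) = 2.09000 − (-0.00246)/(-0.13060) = 2.07118

2.071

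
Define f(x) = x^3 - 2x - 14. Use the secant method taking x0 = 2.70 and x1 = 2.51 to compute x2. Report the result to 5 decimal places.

f(2.70) = 0.2830000, f(2.51) = -3.2067490
x2 = 2.5100000 − (-3.2067490)·(2.5100000 − 2.7000000) / (-3.2067490 − 0.2830000) = 2.5100000 − (0.6092823)/(-3.4897490) = 2.6845920

2.68459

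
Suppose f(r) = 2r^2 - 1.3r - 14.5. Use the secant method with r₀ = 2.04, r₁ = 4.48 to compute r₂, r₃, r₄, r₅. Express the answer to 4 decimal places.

2.7920, 2.9837, 3.0397, 3.0371

f(2.04) = -8.828800, f(4.48) = 19.816800
r₂ = 4.480000 − 19.816800·(4.480000 − 2.040000) / (19.816800 − (-8.828800)) = 4.480000 − (48.352992)/(28.645600) = 2.792027
f(2.792027) = -2.538803
r₃ = 2.792027 − (-2.538803)·(2.792027 − 4.480000) / (-2.538803 − 19.816800) = 2.792027 − (4.285430)/(-22.355603) = 2.983721
f(2.983721) = -0.573655
r₄ = 2.983721 − (-0.573655)·(2.983721 − 2.792027) / (-0.573655 − (-2.538803)) = 2.983721 − (-0.109966)/(1.965148) = 3.039679
f(3.039679) = 0.027716
r₅ = 3.039679 − 0.027716·(3.039679 − 2.983721) / (0.027716 − (-0.573655)) = 3.039679 − (0.001551)/(0.601371) = 3.037100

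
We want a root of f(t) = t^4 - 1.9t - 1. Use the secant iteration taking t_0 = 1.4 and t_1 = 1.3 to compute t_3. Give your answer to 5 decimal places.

1.37971

f(1.4) = 0.1816000, f(1.3) = -0.6139000
t_2 = 1.3000000 − (-0.6139000)·(1.3000000 − 1.4000000) / (-0.6139000 − 0.1816000) = 1.3000000 − (0.0613900)/(-0.7955000) = 1.3771716
f(1.3771716) = -0.0195284
t_3 = 1.3771716 − (-0.0195284)·(1.3771716 − 1.3000000) / (-0.0195284 − (-0.6139000)) = 1.3771716 − (-0.0015070)/(0.5943716) = 1.3797071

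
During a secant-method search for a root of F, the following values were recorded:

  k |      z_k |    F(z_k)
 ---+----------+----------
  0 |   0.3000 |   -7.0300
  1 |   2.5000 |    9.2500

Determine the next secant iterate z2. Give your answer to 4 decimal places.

1.2500

z2 = 2.5000 − 9.2500·(2.5000 − 0.3000) / (9.2500 − (-7.0300))
   = 2.5000 − (20.350000)/(16.280000) = 1.250000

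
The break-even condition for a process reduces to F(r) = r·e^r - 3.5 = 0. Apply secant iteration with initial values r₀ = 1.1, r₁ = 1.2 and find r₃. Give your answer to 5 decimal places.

1.13021

F(1.1) = -0.1954174, F(1.2) = 0.4841403
r₂ = 1.2000000 − 0.4841403·(1.2000000 − 1.1000000) / (0.4841403 − (-0.1954174)) = 1.2000000 − (0.0484140)/(0.6795577) = 1.1287566
F(1.1287566) = -0.0100996
r₃ = 1.1287566 − (-0.0100996)·(1.1287566 − 1.2000000) / (-0.0100996 − 0.4841403) = 1.1287566 − (0.0007195)/(-0.4942399) = 1.1302124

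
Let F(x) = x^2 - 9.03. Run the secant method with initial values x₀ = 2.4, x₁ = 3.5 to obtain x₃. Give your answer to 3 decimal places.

3.001

F(2.4) = -3.27000, F(3.5) = 3.22000
x₂ = 3.50000 − 3.22000·(3.50000 − 2.40000) / (3.22000 − (-3.27000)) = 3.50000 − (3.54200)/(6.49000) = 2.95424
F(2.95424) = -0.30248
x₃ = 2.95424 − (-0.30248)·(2.95424 − 3.50000) / (-0.30248 − 3.22000) = 2.95424 − (0.16508)/(-3.52248) = 3.00110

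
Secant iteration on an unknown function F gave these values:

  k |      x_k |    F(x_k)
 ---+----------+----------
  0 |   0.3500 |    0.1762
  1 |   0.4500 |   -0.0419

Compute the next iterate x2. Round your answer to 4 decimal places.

x2 = 0.4500 − (-0.0419)·(0.4500 − 0.3500) / (-0.0419 − 0.1762)
   = 0.4500 − (-0.004190)/(-0.218100) = 0.430789

0.4308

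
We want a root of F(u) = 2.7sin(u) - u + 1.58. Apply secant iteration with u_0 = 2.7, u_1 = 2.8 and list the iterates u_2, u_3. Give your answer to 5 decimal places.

2.70971, 2.70984

F(2.7) = 0.0339257, F(2.8) = -0.3155320
u_2 = 2.8000000 − (-0.3155320)·(2.8000000 − 2.7000000) / (-0.3155320 − 0.0339257) = 2.8000000 − (-0.0315532)/(-0.3494577) = 2.7097081
F(2.7097081) = 0.0004662
u_3 = 2.7097081 − 0.0004662·(2.7097081 − 2.8000000) / (0.0004662 − (-0.3155320)) = 2.7097081 − (-0.0000421)/(0.3159982) = 2.7098413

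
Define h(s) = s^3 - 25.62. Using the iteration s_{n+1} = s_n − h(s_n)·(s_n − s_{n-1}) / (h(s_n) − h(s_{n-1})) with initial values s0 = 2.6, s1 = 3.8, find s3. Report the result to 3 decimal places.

2.926

h(2.6) = -8.04400, h(3.8) = 29.25200
s2 = 3.80000 − 29.25200·(3.80000 − 2.60000) / (29.25200 − (-8.04400)) = 3.80000 − (35.10240)/(37.29600) = 2.85882
h(2.85882) = -2.25539
s3 = 2.85882 − (-2.25539)·(2.85882 − 3.80000) / (-2.25539 − 29.25200) = 2.85882 − (2.12273)/(-31.50739) = 2.92619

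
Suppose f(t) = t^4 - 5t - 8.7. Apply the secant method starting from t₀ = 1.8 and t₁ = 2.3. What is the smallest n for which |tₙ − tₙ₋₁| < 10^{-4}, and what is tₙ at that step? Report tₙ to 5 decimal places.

f(1.8) = -7.2024000, f(2.3) = 7.7841000
t₂ = 2.3000000 − 7.7841000·(0.5000000)/(14.9865000) = 2.0402963;  |Δ| = 0.2597037
f(2.0402963) = -1.5725038
t₃ = 2.0402963 − (-1.5725038)·(-0.2597037)/(-9.3566038) = 2.0839430;  |Δ| = 0.0436467
f(2.0839430) = -0.2596434
t₄ = 2.0839430 − (-0.2596434)·(0.0436467)/(1.3128604) = 2.0925750;  |Δ| = 0.0086320
f(2.0925750) = 0.0116277
t₅ = 2.0925750 − 0.0116277·(0.0086320)/(0.2712711) = 2.0922050;  |Δ| = 0.0003700
f(2.0922050) = -0.0000801
t₆ = 2.0922050 − (-0.0000801)·(-0.0003700)/(-0.0117078) = 2.0922075;  |Δ| = 0.0000025
|t₆ − t₅| = 0.0000025 < 10^{-4}

n = 6, tₙ = 2.09221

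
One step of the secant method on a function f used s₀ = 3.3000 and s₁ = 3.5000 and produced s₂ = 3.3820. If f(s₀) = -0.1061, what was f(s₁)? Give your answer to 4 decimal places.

0.1527

The secant line through (3.3000, -0.1061) and (3.5000, f(s₁)) crosses zero at s₂ = 3.3820.
So (3.3000, -0.1061), (3.5000, f(s₁)), (3.3820, 0) are collinear:
f(s₁) = -0.1061 · (3.5000 − 3.3820) / (3.3000 − 3.3820) = -0.1061 · (0.118000)/(-0.082000) = 0.152680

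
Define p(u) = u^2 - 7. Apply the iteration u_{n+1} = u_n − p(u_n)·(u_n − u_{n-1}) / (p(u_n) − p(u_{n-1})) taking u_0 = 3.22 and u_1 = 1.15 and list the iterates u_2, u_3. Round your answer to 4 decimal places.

p(3.22) = 3.368400, p(1.15) = -5.677500
u_2 = 1.150000 − (-5.677500)·(1.150000 − 3.220000) / (-5.677500 − 3.368400) = 1.150000 − (11.752425)/(-9.045900) = 2.449199
p(2.449199) = -1.001424
u_3 = 2.449199 − (-1.001424)·(2.449199 − 1.150000) / (-1.001424 − (-5.677500)) = 2.449199 − (-1.301049)/(4.676076) = 2.727434

2.4492, 2.7274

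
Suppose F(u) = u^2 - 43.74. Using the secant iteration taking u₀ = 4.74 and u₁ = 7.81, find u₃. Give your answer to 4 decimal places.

F(4.74) = -21.272400, F(7.81) = 17.256100
u₂ = 7.810000 − 17.256100·(7.810000 − 4.740000) / (17.256100 − (-21.272400)) = 7.810000 − (52.976227)/(38.528500) = 6.435012
F(6.435012) = -2.330621
u₃ = 6.435012 − (-2.330621)·(6.435012 − 7.810000) / (-2.330621 − 17.256100) = 6.435012 − (3.204576)/(-19.586721) = 6.598622

6.5986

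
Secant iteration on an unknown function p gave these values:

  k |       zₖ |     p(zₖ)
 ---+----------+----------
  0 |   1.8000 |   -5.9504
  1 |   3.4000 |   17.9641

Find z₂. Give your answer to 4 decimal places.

z₂ = 3.4000 − 17.9641·(3.4000 − 1.8000) / (17.9641 − (-5.9504))
   = 3.4000 − (28.742560)/(23.914500) = 2.198112

2.1981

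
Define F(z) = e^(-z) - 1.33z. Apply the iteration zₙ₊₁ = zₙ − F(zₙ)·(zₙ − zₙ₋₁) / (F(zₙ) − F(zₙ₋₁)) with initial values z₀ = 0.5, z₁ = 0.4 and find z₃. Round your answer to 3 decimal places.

F(0.5) = -0.05847, F(0.4) = 0.13832
z₂ = 0.40000 − 0.13832·(0.40000 − 0.50000) / (0.13832 − (-0.05847)) = 0.40000 − (-0.01383)/(0.19679) = 0.47029
F(0.47029) = -0.00066
z₃ = 0.47029 − (-0.00066)·(0.47029 − 0.40000) / (-0.00066 − 0.13832) = 0.47029 − (-0.00005)/(-0.13898) = 0.46995

0.470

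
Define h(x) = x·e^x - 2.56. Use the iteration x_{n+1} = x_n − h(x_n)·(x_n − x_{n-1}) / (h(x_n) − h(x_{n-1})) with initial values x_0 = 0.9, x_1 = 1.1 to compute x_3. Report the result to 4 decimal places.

0.9696

h(0.9) = -0.346357, h(1.1) = 0.744583
x_2 = 1.100000 − 0.744583·(1.100000 − 0.900000) / (0.744583 − (-0.346357)) = 1.100000 − (0.148917)/(1.090940) = 0.963497
h(0.963497) = -0.034823
x_3 = 0.963497 − (-0.034823)·(0.963497 − 1.100000) / (-0.034823 − 0.744583) = 0.963497 − (0.004753)/(-0.779406) = 0.969596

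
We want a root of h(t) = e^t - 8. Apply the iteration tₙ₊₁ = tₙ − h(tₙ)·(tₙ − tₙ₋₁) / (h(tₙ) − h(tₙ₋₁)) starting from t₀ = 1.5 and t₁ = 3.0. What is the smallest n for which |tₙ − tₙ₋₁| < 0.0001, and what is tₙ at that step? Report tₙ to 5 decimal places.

n = 7, tₙ = 2.07944

h(1.5) = -3.5183109, h(3.0) = 12.0855369
t₂ = 3.0000000 − 12.0855369·(1.5000000)/(15.6038479) = 1.8382157;  |Δ| = 1.1617843
h(1.8382157) = -1.7146866
t₃ = 1.8382157 − (-1.7146866)·(-1.1617843)/(-13.8002235) = 1.9825681;  |Δ| = 0.1443524
h(1.9825681) = -0.7386327
t₄ = 1.9825681 − (-0.7386327)·(0.1443524)/(0.9760539) = 2.0918074;  |Δ| = 0.1092393
h(2.0918074) = 0.0995413
t₅ = 2.0918074 − 0.0995413·(0.1092393)/(0.8381740) = 2.0788342;  |Δ| = 0.0129732
h(2.0788342) = -0.0048572
t₆ = 2.0788342 − (-0.0048572)·(-0.0129732)/(-0.1043985) = 2.0794378;  |Δ| = 0.0006036
h(2.0794378) = -0.0000300
t₇ = 2.0794378 − (-0.0000300)·(0.0006036)/(0.0048272) = 2.0794415;  |Δ| = 0.0000037
|t₇ − t₆| = 0.0000037 < 0.0001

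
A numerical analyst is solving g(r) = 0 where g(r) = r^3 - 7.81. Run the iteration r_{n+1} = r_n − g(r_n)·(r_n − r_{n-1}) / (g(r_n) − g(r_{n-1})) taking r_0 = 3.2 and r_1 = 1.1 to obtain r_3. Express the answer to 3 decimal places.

2.335

g(3.2) = 24.95800, g(1.1) = -6.47900
r_2 = 1.10000 − (-6.47900)·(1.10000 − 3.20000) / (-6.47900 − 24.95800) = 1.10000 − (13.60590)/(-31.43700) = 1.53280
g(1.53280) = -4.20873
r_3 = 1.53280 − (-4.20873)·(1.53280 − 1.10000) / (-4.20873 − (-6.47900)) = 1.53280 − (-1.82153)/(2.27027) = 2.33514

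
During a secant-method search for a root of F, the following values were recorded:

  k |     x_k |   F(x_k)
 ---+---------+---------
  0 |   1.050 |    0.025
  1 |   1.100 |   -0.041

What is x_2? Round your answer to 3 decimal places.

x_2 = 1.100 − (-0.041)·(1.100 − 1.050) / (-0.041 − 0.025)
   = 1.100 − (-0.00205)/(-0.06600) = 1.06894

1.069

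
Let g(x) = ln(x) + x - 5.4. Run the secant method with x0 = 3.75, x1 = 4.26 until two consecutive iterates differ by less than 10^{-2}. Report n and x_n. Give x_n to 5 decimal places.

g(3.75) = -0.3282442, g(4.26) = 0.3092692
x2 = 4.2600000 − 0.3092692·(0.5100000)/(0.6375133) = 4.0125898;  |Δ| = 0.2474102
g(4.0125898) = 0.0020267
x3 = 4.0125898 − 0.0020267·(-0.2474102)/(-0.3072424) = 4.0109578;  |Δ| = 0.0016320
|x3 − x2| = 0.0016320 < 10^{-2}

n = 3, x_n = 4.01096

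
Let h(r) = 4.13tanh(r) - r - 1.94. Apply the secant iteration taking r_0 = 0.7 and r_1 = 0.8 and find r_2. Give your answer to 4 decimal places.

h(0.7) = -0.143961, h(0.8) = 0.002472
r_2 = 0.800000 − 0.002472·(0.800000 − 0.700000) / (0.002472 − (-0.143961)) = 0.800000 − (0.000247)/(0.146433) = 0.798312

0.7983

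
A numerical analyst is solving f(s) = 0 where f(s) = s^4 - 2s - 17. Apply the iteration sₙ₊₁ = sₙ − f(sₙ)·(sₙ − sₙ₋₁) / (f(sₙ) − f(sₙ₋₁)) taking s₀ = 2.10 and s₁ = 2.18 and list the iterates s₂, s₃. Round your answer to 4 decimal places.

f(2.10) = -1.751900, f(2.18) = 1.225306
s₂ = 2.180000 − 1.225306·(2.180000 − 2.100000) / (1.225306 − (-1.751900)) = 2.180000 − (0.098024)/(2.977206) = 2.147075
f(2.147075) = -0.042685
s₃ = 2.147075 − (-0.042685)·(2.147075 − 2.180000) / (-0.042685 − 1.225306) = 2.147075 − (0.001405)/(-1.267991) = 2.148183

2.1471, 2.1482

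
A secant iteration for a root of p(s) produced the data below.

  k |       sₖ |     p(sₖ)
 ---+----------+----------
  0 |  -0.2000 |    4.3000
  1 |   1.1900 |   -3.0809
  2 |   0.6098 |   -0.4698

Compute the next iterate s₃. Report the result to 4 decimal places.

s₃ = 0.6098 − (-0.4698)·(0.6098 − 1.1900) / (-0.4698 − (-3.0809))
   = 0.6098 − (0.272578)/(2.611100) = 0.505408

0.5054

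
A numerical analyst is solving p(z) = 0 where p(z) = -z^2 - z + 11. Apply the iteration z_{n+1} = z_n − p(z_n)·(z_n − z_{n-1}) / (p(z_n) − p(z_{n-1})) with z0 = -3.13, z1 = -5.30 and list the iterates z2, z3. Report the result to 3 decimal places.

p(-3.13) = 4.33310, p(-5.30) = -11.79000
z2 = -5.30000 − (-11.79000)·(-5.30000 − (-3.13000)) / (-11.79000 − 4.33310) = -5.30000 − (25.58430)/(-16.12310) = -3.71319
p(-3.71319) = 0.92541
z3 = -3.71319 − 0.92541·(-3.71319 − (-5.30000)) / (0.92541 − (-11.79000)) = -3.71319 − (1.46845)/(12.71541) = -3.82868

-3.713, -3.829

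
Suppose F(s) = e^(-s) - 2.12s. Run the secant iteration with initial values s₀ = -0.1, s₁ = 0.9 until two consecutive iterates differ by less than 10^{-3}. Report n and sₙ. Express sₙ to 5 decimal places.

F(-0.1) = 1.3171709, F(0.9) = -1.5014303
s₂ = 0.9000000 − (-1.5014303)·(1.0000000)/(-2.8186013) = 0.3673137;  |Δ| = 0.5326863
F(0.3673137) = -0.0861126
s₃ = 0.3673137 − (-0.0861126)·(-0.5326863)/(1.4153177) = 0.3349033;  |Δ| = 0.0324104
F(0.3349033) = 0.0054124
s₄ = 0.3349033 − 0.0054124·(-0.0324104)/(0.0915250) = 0.3368199;  |Δ| = 0.0019166
F(0.3368199) = -0.0000207
s₅ = 0.3368199 − (-0.0000207)·(0.0019166)/(-0.0054330) = 0.3368126;  |Δ| = 0.0000073
|s₅ − s₄| = 0.0000073 < 10^{-3}

n = 5, sₙ = 0.33681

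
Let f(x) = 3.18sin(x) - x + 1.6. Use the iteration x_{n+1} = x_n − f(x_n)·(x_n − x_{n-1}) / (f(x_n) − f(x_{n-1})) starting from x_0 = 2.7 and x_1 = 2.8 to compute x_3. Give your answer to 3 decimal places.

f(2.7) = 0.25907, f(2.8) = -0.13474
x_2 = 2.80000 − (-0.13474)·(2.80000 − 2.70000) / (-0.13474 − 0.25907) = 2.80000 − (-0.01347)/(-0.39381) = 2.76579
f(2.76579) = 0.00135
x_3 = 2.76579 − 0.00135·(2.76579 − 2.80000) / (0.00135 − (-0.13474)) = 2.76579 − (-0.00005)/(0.13609) = 2.76612

2.766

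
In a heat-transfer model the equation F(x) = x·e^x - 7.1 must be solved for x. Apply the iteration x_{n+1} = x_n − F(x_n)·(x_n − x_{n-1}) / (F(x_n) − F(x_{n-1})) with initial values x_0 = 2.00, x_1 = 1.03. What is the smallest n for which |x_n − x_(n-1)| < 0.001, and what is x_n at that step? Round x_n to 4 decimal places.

n = 6, x_n = 1.5329

F(2.00) = 7.678112, F(1.03) = -4.214902
x_2 = 1.030000 − (-4.214902)·(-0.970000)/(-11.893014) = 1.373769;  |Δ| = 0.343769
F(1.373769) = -1.673318
x_3 = 1.373769 − (-1.673318)·(0.343769)/(2.541584) = 1.600099;  |Δ| = 0.226330
F(1.600099) = 0.826128
x_4 = 1.600099 − 0.826128·(0.226330)/(2.499446) = 1.525292;  |Δ| = 0.074807
F(1.525292) = -0.089022
x_5 = 1.525292 − (-0.089022)·(-0.074807)/(-0.915150) = 1.532569;  |Δ| = 0.007277
F(1.532569) = -0.004125
x_6 = 1.532569 − (-0.004125)·(0.007277)/(0.084897) = 1.532922;  |Δ| = 0.000354
|x_6 − x_5| = 0.000354 < 0.001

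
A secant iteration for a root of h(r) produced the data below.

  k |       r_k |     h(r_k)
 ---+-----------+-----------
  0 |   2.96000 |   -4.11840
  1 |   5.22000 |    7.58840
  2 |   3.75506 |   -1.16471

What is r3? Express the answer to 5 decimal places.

r3 = 3.75506 − (-1.16471)·(3.75506 − 5.22000) / (-1.16471 − 7.58840)
   = 3.75506 − (1.7062303)/(-8.7531100) = 3.9499885

3.94999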